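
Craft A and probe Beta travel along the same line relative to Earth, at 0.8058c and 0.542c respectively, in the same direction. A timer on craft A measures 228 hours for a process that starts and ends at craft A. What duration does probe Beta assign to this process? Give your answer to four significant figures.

258.1 hours

Speed of craft A in probe Beta's frame: u = (v_A − v_B)/(1 − v_A v_B/c²) = (0.8058 − 0.542)/(1 − 0.8058×0.542) = 0.2638/0.5632564 = 0.46835; |u| = 0.46835c.
At |u| = 0.46835c, γ = (1 − 0.219352)^(−1/2) = 1.1318.
The clock on craft A records proper time, so probe Beta measures Δt = γΔτ = 1.1318 × 228 = 258.1 hours.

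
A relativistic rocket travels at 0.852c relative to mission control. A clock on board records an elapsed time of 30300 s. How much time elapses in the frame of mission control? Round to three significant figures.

57900 s

γ = 1/√(1 − β²) = 1/√(1 − 0.725904) = 1/√0.274096 = 1/0.523542 = 1.9101.
Time dilation: Δt = γ·Δτ = 1.9101 × 30300 = 57900 s.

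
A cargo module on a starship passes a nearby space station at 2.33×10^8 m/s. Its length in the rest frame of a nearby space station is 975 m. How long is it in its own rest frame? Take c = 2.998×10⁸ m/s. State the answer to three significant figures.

1550 m

β = v/c = (2.33×10^8 m/s)/(2.998×10⁸ m/s) = 0.777185.
β² = 0.6040165, so γ = 1/√0.3959835 = 1.5891.
Proper length: L₀ = γ·L = 1.5891 × 975 = 1550 m.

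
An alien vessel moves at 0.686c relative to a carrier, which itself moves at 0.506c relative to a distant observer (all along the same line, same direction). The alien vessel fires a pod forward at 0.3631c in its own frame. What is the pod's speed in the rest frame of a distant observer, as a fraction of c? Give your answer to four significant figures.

0.9445c

Apply u = (u'+v)/(1+u'v) twice. Pod in the carrier frame: (0.3631+0.686)/(1+0.3631·0.686) = 1.0491/1.2490866 = 0.83989c.
That velocity, transformed to the rest frame of a distant observer: (0.83989+0.506)/(1+0.83989·0.506) = 1.34589/1.42498434 = 0.94449c.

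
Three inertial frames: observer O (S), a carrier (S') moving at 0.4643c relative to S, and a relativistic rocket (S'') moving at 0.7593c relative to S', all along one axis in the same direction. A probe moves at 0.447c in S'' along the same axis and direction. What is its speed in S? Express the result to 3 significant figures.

Apply u = (u'+v)/(1+u'v) twice. Probe in the carrier frame: (0.447+0.7593)/(1+0.447·0.7593) = 1.2063/1.3394071 = 0.90062c.
That velocity, transformed to the rest frame of observer O: (0.90062+0.4643)/(1+0.90062·0.4643) = 1.36492/1.418157866 = 0.96246c.

0.962c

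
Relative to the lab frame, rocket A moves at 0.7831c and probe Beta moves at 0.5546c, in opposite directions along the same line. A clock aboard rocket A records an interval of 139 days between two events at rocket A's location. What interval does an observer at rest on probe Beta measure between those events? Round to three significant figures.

385 days

Speed of rocket A in probe Beta's frame: u = (v_A + v_B)/(1 + v_A v_B/c²) = (0.7831 + 0.5546)/(1 + 0.7831×0.5546) = 1.3377/1.43430726 = 0.93265; |u| = 0.93265c.
At |u| = 0.93265c, γ = (1 − 0.869836)^(−1/2) = 2.7718.
The clock on rocket A records proper time, so probe Beta measures Δt = γΔτ = 2.7718 × 139 = 385 days.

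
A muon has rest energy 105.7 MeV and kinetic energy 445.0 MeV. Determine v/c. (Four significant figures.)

K = (γ−1)mc², so γ = 1 + 445.0/105.7 = 5.21.
Then v/c = √(1 − γ⁻²) = √(1 − 0.0368404) = √0.9631596 = 0.9814.

0.9814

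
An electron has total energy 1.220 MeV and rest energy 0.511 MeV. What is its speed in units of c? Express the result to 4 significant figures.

0.9081c

Total energy E = γmc² gives γ = 1.220/0.511 = 2.3875.
Hence β = √(1 − 1/γ²) = √(1 − 0.175434) = √0.824566 = 0.9081.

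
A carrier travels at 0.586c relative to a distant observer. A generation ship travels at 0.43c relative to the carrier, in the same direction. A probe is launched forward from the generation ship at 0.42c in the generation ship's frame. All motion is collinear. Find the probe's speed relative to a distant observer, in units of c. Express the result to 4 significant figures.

0.9185c

Compose velocities in two stages. Stage 1 (into S'): u₁ = (0.42+0.43)/(1+0.42×0.43) = 0.71997.
Stage 2 (into S): u = (0.71997+0.586)/(1+0.71997×0.586) = 0.91847, so the speed is 0.9185c.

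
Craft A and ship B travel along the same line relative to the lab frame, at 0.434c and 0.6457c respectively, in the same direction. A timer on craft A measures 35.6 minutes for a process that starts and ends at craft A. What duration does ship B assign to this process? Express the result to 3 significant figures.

The velocity of craft A relative to ship B is (0.434 − 0.6457)c / (1 − 0.434×0.6457) = −0.29412c; relative speed 0.29412c.
At |u| = 0.29412c, γ = (1 − 0.0865066)^(−1/2) = 1.0463.
Craft A's interval is proper; time dilation gives Δt_B = γΔτ = 1.0463 × 35.6 minutes = 37.2 minutes.

37.2 minutes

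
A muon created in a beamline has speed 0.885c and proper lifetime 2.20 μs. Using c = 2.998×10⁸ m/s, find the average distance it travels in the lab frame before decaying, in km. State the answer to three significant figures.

1.25 km

β² = 0.783225, so γ = 1/√0.216775 = 2.1478.
Lab-frame lifetime: Δt = γτ = 2.1478 × 2.20 μs = 4.7252 μs.
Distance: d = vΔt = 0.885 × 2.998×10⁸ m/s × 4.7252×10^-6 s = 1250 m = 1.25 km.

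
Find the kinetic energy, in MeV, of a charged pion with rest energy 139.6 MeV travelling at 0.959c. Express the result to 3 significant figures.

353 MeV

With β = 0.959, γ = 1/√(1 − 0.959²) = 1/√0.080319 = 3.5285.
Kinetic energy: K = (γ − 1)mc² = (3.5285 − 1) × 139.6 MeV = 2.5285 × 139.6 = 353 MeV.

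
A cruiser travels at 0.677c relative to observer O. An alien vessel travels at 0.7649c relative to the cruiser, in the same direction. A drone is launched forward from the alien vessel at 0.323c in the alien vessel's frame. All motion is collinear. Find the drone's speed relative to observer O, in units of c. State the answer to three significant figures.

Compose velocities in two stages. Stage 1 (into S'): u₁ = (0.323+0.7649)/(1+0.323×0.7649) = 0.87237.
Stage 2 (into S): u = (0.87237+0.677)/(1+0.87237×0.677) = 0.97408, so the speed is 0.974c.

0.974c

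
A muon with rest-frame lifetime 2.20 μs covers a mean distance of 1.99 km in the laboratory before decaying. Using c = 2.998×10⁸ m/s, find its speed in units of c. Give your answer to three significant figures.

d = βγcτ ⇒ βγ = d/(cτ) = 1990 m / (659.56 m) = 3.0172.
β = (βγ)/√(1+(βγ)²) = 3.0172/√10.1035 = 0.949.

0.949c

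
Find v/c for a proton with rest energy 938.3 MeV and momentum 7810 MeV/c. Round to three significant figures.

0.993

βγ = pc/(mc²) = 7810/938.3 = 8.3236.
Since γ² = 1 + (βγ)² = 70.2823, γ = √70.2823 = 8.38345, and β = (βγ)/γ = 8.3236/8.38345 = 0.993.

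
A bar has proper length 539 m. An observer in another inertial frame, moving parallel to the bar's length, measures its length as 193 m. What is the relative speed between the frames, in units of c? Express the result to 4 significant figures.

0.9337c

Length contraction gives γ = L₀/L = 539/193 = 2.7927.
β = √(1 − 1/γ²) = √0.871781 = 0.9337.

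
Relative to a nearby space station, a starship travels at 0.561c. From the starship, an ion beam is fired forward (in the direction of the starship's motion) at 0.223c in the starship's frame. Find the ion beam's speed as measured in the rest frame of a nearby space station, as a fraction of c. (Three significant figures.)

0.697c

Relativistic velocity addition: u = (u' + v)/(1 + u'v/c²), with u' = 0.223c and v = 0.561c.
Numerator: 0.223 + 0.561 = 0.784. Denominator: 1 + (0.223)(0.561) = 1.125103.
u = 0.784/1.125103 = 0.69683, so the speed is 0.697c.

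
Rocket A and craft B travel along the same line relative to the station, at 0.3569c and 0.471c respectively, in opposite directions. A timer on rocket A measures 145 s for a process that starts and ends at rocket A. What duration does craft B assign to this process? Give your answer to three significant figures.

206 s

The velocity of rocket A relative to craft B is (0.3569 + 0.471)c / (1 + 0.3569×0.471) = 0.70876c; relative speed 0.70876c.
γ for this relative speed: γ = 1/√(1 − 0.502341) = 1.4175.
The clock on rocket A records proper time, so craft B measures Δt = γΔτ = 1.4175 × 145 = 206 s.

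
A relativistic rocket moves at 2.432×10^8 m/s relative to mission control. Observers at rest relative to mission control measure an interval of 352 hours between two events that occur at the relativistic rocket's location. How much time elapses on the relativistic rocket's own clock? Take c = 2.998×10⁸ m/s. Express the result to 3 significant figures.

206 hours

β = v/c = (2.432×10^8 m/s)/(2.998×10⁸ m/s) = 0.811207.
Lorentz factor: γ = (1 − 0.6580568)^(−1/2) = 1.7101.
The moving clock records proper time: Δτ = Δt/γ = 352/1.7101 = 206 hours.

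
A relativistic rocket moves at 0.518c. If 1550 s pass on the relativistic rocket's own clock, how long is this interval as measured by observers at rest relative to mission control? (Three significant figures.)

Lorentz factor: γ = (1 − 0.268324)^(−1/2) = 1.1691.
Time dilation: Δt = γ·Δτ = 1.1691 × 1550 = 1810 s.

1810 s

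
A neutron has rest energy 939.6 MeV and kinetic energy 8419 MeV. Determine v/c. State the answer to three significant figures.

γ = 1 + K/(mc²) = 1 + 8419/939.6 = 9.9602.
β = √(1 − 1/γ²) = √(1 − 0.0100801) = √0.9899199 = 0.995.

0.995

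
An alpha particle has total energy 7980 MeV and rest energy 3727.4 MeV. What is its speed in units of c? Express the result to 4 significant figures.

γ = E/(mc²) = 7980/3727.4 = 2.1409.
β = √(1 − 1/γ²) = √(1 − 0.218176) = √0.781824 = 0.8842.

0.8842c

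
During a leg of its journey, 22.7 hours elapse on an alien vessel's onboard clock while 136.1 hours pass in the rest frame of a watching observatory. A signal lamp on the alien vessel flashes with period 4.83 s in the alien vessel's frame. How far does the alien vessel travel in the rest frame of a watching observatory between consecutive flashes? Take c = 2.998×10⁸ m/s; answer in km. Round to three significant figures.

8.56×10^6 km

γ = Δt/Δτ = 136.1/22.7 = 5.99559.
β = √(1 − 1/γ²) = 0.98599. Lab-frame period = γτ = 5.99559×4.83 s = 28.959 s. Distance = βc × γτ = 0.98599 × 2.998×10⁸ m/s × 28.959 s = 8.5603×10^9 m = 8.56×10^6 km.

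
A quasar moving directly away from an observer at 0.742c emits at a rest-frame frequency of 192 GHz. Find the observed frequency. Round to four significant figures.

Relativistic Doppler (source moving away): f_obs = f_src · √((1−β)/(1+β)).
With β = 0.742: factor = √(0.258/1.742) = 0.38484.
f_obs = 192 × 0.38484 = 73.89 GHz.

73.89 GHz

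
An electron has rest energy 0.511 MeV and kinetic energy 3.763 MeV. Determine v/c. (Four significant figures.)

0.9928

K = (γ−1)mc², so γ = 1 + 3.763/0.511 = 8.364.
Then v/c = √(1 − γ⁻²) = √(1 − 0.0142946) = √0.9857054 = 0.9928.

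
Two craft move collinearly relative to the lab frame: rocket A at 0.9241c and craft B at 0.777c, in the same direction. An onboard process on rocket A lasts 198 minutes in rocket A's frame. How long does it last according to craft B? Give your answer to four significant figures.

Speed of rocket A in craft B's frame: u = (v_A − v_B)/(1 − v_A v_B/c²) = (0.9241 − 0.777)/(1 − 0.9241×0.777) = 0.1471/0.2819743 = 0.52168; |u| = 0.52168c.
γ for this relative speed: γ = 1/√(1 − 0.27215) = 1.1721.
Rocket A's interval is proper; time dilation gives Δt_B = γΔτ = 1.1721 × 198 minutes = 232.1 minutes.

232.1 minutes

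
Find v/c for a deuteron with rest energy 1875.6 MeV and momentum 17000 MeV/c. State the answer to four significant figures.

pc/(mc²) = 17000/1875.6 = 9.0638 = βγ = β/√(1−β²).
So β² = x²/(1 + x²) with x = 9.0638: x² = 82.1525, β² = 82.1525/83.1525 = 0.987974, β = 0.9940.

0.9940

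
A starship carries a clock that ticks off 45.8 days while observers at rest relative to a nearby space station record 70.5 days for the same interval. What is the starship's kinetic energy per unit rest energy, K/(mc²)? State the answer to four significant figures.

0.5393

The time-dilation ratio gives γ = 70.5/45.8 = 1.5393.
Since K = (γ−1)mc², K/(mc²) = 1.5393 − 1 = 0.5393.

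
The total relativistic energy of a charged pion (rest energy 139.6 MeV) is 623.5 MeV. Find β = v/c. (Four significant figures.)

Total energy E = γmc² gives γ = 623.5/139.6 = 4.4663.
Hence β = √(1 − 1/γ²) = √(1 − 0.0501308) = √0.9498692 = 0.9746.

0.9746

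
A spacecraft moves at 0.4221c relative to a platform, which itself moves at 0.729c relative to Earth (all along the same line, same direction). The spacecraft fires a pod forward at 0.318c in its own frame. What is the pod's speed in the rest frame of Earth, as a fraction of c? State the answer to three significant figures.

0.936c

First combine the pod and spacecraft (S''→S'): u₁ = (0.318 + 0.4221)/(1 + 0.318×0.4221) = 0.7401/1.1342278 = 0.65251.
Then combine with the platform (S'→S): u = (0.65251 + 0.729)/(1 + 0.65251×0.729) = 1.38151/1.47567979 = 0.93619.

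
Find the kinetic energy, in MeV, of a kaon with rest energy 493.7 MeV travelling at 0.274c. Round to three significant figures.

β² = 0.075076, so γ = 1/√0.924924 = 1.039793.
Kinetic energy: K = (γ − 1)mc² = (1.039793 − 1) × 493.7 MeV = 0.039793 × 493.7 = 19.6 MeV.

19.6 MeV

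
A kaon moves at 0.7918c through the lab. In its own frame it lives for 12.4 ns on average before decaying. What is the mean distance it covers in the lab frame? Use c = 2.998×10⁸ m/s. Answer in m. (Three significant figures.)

γ = 1/√(1 − β²) = 1/√(1 − 0.62694724) = 1/√0.37305276 = 1.6372.
Lab-frame lifetime: Δt = γτ = 1.6372 × 12.4 ns = 20.301 ns.
Distance: d = vΔt = 0.7918 × 2.998×10⁸ m/s × 2.0301×10^-8 s = 4.82 m.

4.82 m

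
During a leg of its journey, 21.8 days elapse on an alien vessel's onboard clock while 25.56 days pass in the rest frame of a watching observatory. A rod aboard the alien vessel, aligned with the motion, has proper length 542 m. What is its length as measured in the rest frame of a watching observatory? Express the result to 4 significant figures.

462.3 m

From Δt = γΔτ: γ = 25.56/21.8 = 1.17248.
L = L₀/γ = 542/1.17248 = 462.3 m.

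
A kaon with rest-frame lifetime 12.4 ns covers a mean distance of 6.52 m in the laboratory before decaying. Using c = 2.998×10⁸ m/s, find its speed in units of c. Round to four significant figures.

Lab distance = (lab lifetime)·v = γτ·βc, so βγ = d/(cτ) = 6.520/(2.998×10⁸ × 1.240×10^-8) = 1.7539.
With βγ = 1.7539: γ² = 1 + (βγ)² = 4.07617, and β = (βγ)/γ = 1.7539/2.01895 = 0.8687.

0.8687c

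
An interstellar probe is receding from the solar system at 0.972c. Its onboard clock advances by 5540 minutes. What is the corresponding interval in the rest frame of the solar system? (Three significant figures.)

23600 minutes

Lorentz factor: γ = (1 − 0.944784)^(−1/2) = 4.2557.
Time dilation: Δt = γ·Δτ = 4.2557 × 5540 = 23600 minutes.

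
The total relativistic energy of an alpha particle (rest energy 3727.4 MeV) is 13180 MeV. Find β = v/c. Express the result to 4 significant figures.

γ = E/(mc²) = 13180/3727.4 = 3.536.
β = √(1 − 1/γ²) = √(1 − 0.0799789) = √0.9200211 = 0.9592.

0.9592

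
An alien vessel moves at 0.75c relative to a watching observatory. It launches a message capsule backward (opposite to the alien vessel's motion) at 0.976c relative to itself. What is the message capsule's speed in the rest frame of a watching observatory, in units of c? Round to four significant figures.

0.8433c

In units of c, u = (u' + v)/(1 + u'v) with u' = −0.976 and v = 0.75.
Numerator: −0.976 + 0.75 = −0.226. Denominator: 1 + (−0.976)(0.75) = 0.268.
u = −0.226/0.268 = −0.84328, so the speed is 0.8433c.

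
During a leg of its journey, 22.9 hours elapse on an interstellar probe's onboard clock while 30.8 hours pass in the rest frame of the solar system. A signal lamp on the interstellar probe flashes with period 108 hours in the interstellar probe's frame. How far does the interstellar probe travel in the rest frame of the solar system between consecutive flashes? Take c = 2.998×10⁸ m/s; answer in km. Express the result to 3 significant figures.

γ = Δt/Δτ = 30.8/22.9 = 1.34498.
β = √(1 − 1/γ²) = 0.66873. Lab-frame period = γτ = 1.34498×108 hours = 145.26 hours. Distance = βc × γτ = 0.66873 × 2.998×10⁸ m/s × 522936 s = 1.0484×10^14 m = 1.05×10^11 km.

1.05×10^11 km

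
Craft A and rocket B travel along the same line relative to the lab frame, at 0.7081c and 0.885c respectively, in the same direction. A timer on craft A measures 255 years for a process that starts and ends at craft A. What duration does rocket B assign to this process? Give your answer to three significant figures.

290 years

Transform craft A's velocity into rocket B's frame: (0.7081 − 0.885)/(1 − 0.7081·0.885) = −0.1769/0.3733315, so the relative speed is 0.47384c.
γ for this relative speed: γ = 1/√(1 − 0.224524) = 1.1356.
Craft A's interval is proper; time dilation gives Δt_B = γΔτ = 1.1356 × 255 years = 290 years.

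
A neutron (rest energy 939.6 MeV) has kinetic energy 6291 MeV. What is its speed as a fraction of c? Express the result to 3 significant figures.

K = (γ−1)mc², so γ = 1 + 6291/939.6 = 7.6954.
Then v/c = √(1 − γ⁻²) = √(1 − 0.0168864) = √0.9831136 = 0.992.

0.992c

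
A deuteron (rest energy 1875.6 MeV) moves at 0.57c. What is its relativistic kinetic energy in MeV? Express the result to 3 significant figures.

γ = 1/√(1 − β²) = 1/√(1 − 0.3249) = 1/√0.6751 = 1/0.821645 = 1.21707.
Kinetic energy: K = (γ − 1)mc² = (1.21707 − 1) × 1875.6 MeV = 0.21707 × 1875.6 = 407 MeV.

407 MeV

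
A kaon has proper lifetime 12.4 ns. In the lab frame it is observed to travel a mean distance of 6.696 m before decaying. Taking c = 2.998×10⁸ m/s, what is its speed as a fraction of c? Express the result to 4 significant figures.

0.8743c

d = βγcτ ⇒ βγ = d/(cτ) = 6.696 m / (3.71752 m) = 1.8012.
β = (βγ)/√(1+(βγ)²) = 1.8012/√4.24432 = 0.8743.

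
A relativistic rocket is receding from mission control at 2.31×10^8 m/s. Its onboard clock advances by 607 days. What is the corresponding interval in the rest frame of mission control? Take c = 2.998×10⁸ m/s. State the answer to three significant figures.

952 days

β = v/c = (2.31×10^8 m/s)/(2.998×10⁸ m/s) = 0.770514.
γ = 1/√(1 − β²) = 1/√(1 − 0.5936918) = 1/√0.4063082 = 1/0.637423 = 1.5688.
Time dilation: Δt = γ·Δτ = 1.5688 × 607 = 952 days.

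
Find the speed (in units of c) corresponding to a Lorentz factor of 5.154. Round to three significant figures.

β = √(1 − 1/γ²) = √(1 − 1/26.563716) = √0.962355 = 0.981.

0.981c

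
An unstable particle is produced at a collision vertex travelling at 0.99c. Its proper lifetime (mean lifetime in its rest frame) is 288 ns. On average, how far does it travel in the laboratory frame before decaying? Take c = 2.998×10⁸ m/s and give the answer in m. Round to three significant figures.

With β = 0.99, γ = 1/√(1 − 0.99²) = 1/√0.0199 = 7.0888.
Lab-frame lifetime: Δt = γτ = 7.0888 × 288 ns = 2041.6 ns.
Distance: d = vΔt = 0.99 × 2.998×10⁸ m/s × 2.0416×10^-6 s = 606 m.

606 m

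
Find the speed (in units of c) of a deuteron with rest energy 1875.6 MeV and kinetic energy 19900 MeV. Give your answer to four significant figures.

K = (γ−1)mc², so γ = 1 + 19900/1875.6 = 11.61.
Then v/c = √(1 − γ⁻²) = √(1 − 0.00741883) = √0.99258117 = 0.9963.

0.9963c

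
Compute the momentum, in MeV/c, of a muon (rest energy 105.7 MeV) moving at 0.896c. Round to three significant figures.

213 MeV/c

γ = 1/√(1 − β²) = 1/√(1 − 0.802816) = 1/√0.197184 = 1/0.444054 = 2.252.
Momentum: p = γβ·mc = 2.252 × 0.896 × 105.7 MeV/c = 213 MeV/c.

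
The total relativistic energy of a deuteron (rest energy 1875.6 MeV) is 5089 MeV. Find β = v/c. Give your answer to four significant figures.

0.9296

Total energy E = γmc² gives γ = 5089/1875.6 = 2.7133.
Hence β = √(1 − 1/γ²) = √(1 − 0.135833) = √0.864167 = 0.9296.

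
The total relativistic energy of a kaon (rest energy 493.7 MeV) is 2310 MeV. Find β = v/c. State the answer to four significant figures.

0.9769

Total energy E = γmc² gives γ = 2310/493.7 = 4.679.
Hence β = √(1 − 1/γ²) = √(1 − 0.0456766) = √0.9543234 = 0.9769.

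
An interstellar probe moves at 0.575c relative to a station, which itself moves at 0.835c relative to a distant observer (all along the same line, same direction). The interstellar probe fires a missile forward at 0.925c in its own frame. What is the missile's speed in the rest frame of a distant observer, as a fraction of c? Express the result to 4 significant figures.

0.9981c

Apply u = (u'+v)/(1+u'v) twice. Missile in the station frame: (0.925+0.575)/(1+0.925·0.575) = 1.5/1.531875 = 0.97919c.
That velocity, transformed to the rest frame of a distant observer: (0.97919+0.835)/(1+0.97919·0.835) = 1.81419/1.81762365 = 0.99811c.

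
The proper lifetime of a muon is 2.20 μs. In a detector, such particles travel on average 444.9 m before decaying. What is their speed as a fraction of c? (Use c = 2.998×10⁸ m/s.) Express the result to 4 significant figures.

Lab distance = (lab lifetime)·v = γτ·βc, so βγ = d/(cτ) = 444.9/(2.998×10⁸ × 2.200×10^-6) = 0.67454.
With βγ = 0.67454: γ² = 1 + (βγ)² = 1.455004, and β = (βγ)/γ = 0.67454/1.20624 = 0.5592.

0.5592c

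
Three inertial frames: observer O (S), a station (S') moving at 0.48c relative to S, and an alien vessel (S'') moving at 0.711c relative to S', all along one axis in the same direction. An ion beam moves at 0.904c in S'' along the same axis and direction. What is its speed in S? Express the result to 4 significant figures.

0.9940c

Compose velocities in two stages. Stage 1 (into S'): u₁ = (0.904+0.711)/(1+0.904×0.711) = 0.98311.
Stage 2 (into S): u = (0.98311+0.48)/(1+0.98311×0.48) = 0.99403, so the speed is 0.9940c.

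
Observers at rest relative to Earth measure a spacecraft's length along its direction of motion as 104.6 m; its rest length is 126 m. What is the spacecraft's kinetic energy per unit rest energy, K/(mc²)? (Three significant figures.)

0.205

Length contraction gives γ = L₀/L = 126/104.6 = 1.20459.
Since K = (γ−1)mc², K/(mc²) = 1.20459 − 1 = 0.205.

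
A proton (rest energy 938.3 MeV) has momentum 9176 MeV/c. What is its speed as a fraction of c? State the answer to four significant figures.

βγ = pc/(mc²) = 9176/938.3 = 9.7794.
Since γ² = 1 + (βγ)² = 96.6367, γ = √96.6367 = 9.8304, and β = (βγ)/γ = 9.7794/9.8304 = 0.9948.

0.9948c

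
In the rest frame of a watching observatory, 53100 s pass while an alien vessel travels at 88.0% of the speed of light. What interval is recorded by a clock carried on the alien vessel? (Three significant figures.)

γ = 1/√(1 − β²) = 1/√(1 − 0.7744) = 1/√0.2256 = 1/0.474974 = 2.1054.
The moving clock records proper time: Δτ = Δt/γ = 53100/2.1054 = 25200 s.

25200 s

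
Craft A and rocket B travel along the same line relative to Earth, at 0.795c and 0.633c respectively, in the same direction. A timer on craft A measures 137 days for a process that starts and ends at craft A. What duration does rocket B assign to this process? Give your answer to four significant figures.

144.9 days

Transform craft A's velocity into rocket B's frame: (0.795 − 0.633)/(1 − 0.795·0.633) = 0.162/0.496765, so the relative speed is 0.32611c.
At |u| = 0.32611c, γ = (1 − 0.106348)^(−1/2) = 1.0578.
The clock on craft A records proper time, so rocket B measures Δt = γΔτ = 1.0578 × 137 = 144.9 days.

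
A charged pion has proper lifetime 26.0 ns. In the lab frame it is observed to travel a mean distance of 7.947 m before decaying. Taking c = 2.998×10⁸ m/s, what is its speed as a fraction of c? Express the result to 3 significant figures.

0.714c

Lab distance = (lab lifetime)·v = γτ·βc, so βγ = d/(cτ) = 7.947/(2.998×10⁸ × 2.600×10^-8) = 1.0195.
With βγ = 1.0195: γ² = 1 + (βγ)² = 2.03938, and β = (βγ)/γ = 1.0195/1.42807 = 0.714.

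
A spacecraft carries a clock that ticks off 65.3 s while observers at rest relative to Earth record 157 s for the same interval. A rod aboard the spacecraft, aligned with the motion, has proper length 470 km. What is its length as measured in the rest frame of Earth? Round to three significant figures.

195 km

The time-dilation ratio gives γ = 157/65.3 = 2.40429.
L = L₀/γ = 470/2.40429 = 195 km.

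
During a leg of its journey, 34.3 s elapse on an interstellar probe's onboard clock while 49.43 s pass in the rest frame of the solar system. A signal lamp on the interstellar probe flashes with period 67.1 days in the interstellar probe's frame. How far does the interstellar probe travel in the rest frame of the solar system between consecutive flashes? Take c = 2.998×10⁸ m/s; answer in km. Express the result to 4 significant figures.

The time-dilation ratio gives γ = 49.43/34.3 = 1.44111.
β = √(1 − 1/γ²) = 0.72006. Lab-frame period = γτ = 1.44111×67.1 days = 96.698 days. Distance = βc × γτ = 0.72006 × 2.998×10⁸ m/s × 8354707.2 s = 1.8036×10^15 m = 1.804×10^12 km.

1.804×10^12 km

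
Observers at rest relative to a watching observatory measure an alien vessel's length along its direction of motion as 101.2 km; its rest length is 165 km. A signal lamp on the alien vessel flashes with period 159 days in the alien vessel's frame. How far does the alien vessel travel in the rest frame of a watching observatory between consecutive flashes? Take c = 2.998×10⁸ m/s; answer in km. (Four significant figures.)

Length contraction gives γ = L₀/L = 165/101.2 = 1.63043.
β = √(1 − 1/γ²) = 0.78982. Lab-frame period = γτ = 1.63043×159 days = 259.24 days. Distance = βc × γτ = 0.78982 × 2.998×10⁸ m/s × 22398336 s = 5.3037×10^15 m = 5.304×10^12 km.

5.304×10^12 km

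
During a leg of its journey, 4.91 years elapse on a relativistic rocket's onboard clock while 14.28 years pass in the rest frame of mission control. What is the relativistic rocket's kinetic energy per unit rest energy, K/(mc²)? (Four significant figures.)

The time-dilation ratio gives γ = 14.28/4.91 = 2.90835.
K/(mc²) = γ − 1 = 2.90835 − 1 = 1.908.

1.908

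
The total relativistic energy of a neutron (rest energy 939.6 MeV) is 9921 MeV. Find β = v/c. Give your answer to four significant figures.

γ = E/(mc²) = 9921/939.6 = 10.559.
β = √(1 − 1/γ²) = √(1 − 0.00896921) = √0.99103079 = 0.9955.

0.9955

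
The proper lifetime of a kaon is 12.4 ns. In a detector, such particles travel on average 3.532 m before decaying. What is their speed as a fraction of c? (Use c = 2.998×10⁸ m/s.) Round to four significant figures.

d = βγcτ ⇒ βγ = d/(cτ) = 3.532 m / (3.71752 m) = 0.9501.
β = (βγ)/√(1+(βγ)²) = 0.9501/√1.90269 = 0.6888.

0.6888c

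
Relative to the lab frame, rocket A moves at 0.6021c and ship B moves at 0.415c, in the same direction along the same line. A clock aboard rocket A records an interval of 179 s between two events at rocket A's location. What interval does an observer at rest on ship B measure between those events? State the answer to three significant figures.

Speed of rocket A in ship B's frame: u = (v_A − v_B)/(1 − v_A v_B/c²) = (0.6021 − 0.415)/(1 − 0.6021×0.415) = 0.1871/0.7501285 = 0.24942; |u| = 0.24942c.
At |u| = 0.24942c, γ = (1 − 0.0622103)^(−1/2) = 1.0326.
Rocket A's interval is proper; time dilation gives Δt_B = γΔτ = 1.0326 × 179 s = 185 s.

185 s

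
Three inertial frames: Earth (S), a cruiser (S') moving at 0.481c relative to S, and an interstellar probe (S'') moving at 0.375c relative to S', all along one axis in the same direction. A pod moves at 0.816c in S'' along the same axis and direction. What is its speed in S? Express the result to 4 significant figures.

0.9682c

First combine the pod and interstellar probe (S''→S'): u₁ = (0.816 + 0.375)/(1 + 0.816×0.375) = 1.191/1.306 = 0.91194.
Then combine with the cruiser (S'→S): u = (0.91194 + 0.481)/(1 + 0.91194×0.481) = 1.39294/1.43864314 = 0.96823.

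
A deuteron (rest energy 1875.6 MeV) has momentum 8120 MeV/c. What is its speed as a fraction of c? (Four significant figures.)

0.9743c

βγ = pc/(mc²) = 8120/1875.6 = 4.3293.
Since γ² = 1 + (βγ)² = 19.7428, γ = √19.7428 = 4.44329, and β = (βγ)/γ = 4.3293/4.44329 = 0.9743.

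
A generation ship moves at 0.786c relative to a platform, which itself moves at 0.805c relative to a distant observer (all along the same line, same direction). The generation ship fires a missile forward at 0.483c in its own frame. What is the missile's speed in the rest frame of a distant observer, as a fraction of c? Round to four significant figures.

0.9910c

Apply u = (u'+v)/(1+u'v) twice. Missile in the platform frame: (0.483+0.786)/(1+0.483·0.786) = 1.269/1.379638 = 0.91981c.
That velocity, transformed to the rest frame of a distant observer: (0.91981+0.805)/(1+0.91981·0.805) = 1.72481/1.74044705 = 0.99102c.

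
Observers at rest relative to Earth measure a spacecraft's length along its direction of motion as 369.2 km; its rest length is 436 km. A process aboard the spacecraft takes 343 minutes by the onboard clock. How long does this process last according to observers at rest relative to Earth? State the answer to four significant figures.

γ = L₀/L = 436/369.2 = 1.18093.
Δt = γΔτ = 1.18093 × 343 = 405.1 minutes.

405.1 minutes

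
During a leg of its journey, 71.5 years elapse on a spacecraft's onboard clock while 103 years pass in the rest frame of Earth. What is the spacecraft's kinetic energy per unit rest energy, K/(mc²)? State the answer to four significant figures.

0.4406

The time-dilation ratio gives γ = 103/71.5 = 1.44056.
Since K = (γ−1)mc², K/(mc²) = 1.44056 − 1 = 0.4406.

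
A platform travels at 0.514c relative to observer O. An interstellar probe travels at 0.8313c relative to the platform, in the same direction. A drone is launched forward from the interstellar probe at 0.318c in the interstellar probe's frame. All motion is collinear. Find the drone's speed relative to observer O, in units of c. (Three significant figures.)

First combine the drone and interstellar probe (S''→S'): u₁ = (0.318 + 0.8313)/(1 + 0.318×0.8313) = 1.1493/1.2643534 = 0.909.
Then combine with the platform (S'→S): u = (0.909 + 0.514)/(1 + 0.909×0.514) = 1.423/1.467226 = 0.96986.

0.970c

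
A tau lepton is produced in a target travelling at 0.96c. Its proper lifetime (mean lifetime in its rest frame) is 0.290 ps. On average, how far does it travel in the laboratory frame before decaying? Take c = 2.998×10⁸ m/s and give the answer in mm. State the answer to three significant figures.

β² = 0.9216, so γ = 1/√0.0784 = 3.5714.
Lab-frame lifetime: Δt = γτ = 3.5714 × 0.290 ps = 1.0357 ps.
Distance: d = vΔt = 0.96 × 2.998×10⁸ m/s × 1.0357×10^-12 s = 2.98×10^-4 m = 0.298 mm.

0.298 mm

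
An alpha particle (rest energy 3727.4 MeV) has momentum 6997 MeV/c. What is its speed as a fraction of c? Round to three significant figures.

0.883c

pc/(mc²) = 6997/3727.4 = 1.8772 = βγ = β/√(1−β²).
So β² = x²/(1 + x²) with x = 1.8772: x² = 3.52388, β² = 3.52388/4.52388 = 0.778951, β = 0.883.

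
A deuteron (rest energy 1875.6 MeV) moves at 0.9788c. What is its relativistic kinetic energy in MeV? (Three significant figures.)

With β = 0.9788, γ = 1/√(1 − 0.9788²) = 1/√0.04195056 = 4.8824.
Kinetic energy: K = (γ − 1)mc² = (4.8824 − 1) × 1875.6 MeV = 3.8824 × 1875.6 = 7280 MeV.

7280 MeV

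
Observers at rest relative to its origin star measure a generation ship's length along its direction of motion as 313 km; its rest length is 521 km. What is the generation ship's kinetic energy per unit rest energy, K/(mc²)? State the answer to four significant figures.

0.6645

Length contraction gives γ = L₀/L = 521/313 = 1.66454.
Since K = (γ−1)mc², K/(mc²) = 1.66454 − 1 = 0.6645.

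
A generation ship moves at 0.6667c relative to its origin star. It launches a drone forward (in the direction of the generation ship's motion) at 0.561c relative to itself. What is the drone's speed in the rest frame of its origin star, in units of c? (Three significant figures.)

0.894c

In units of c, u = (u' + v)/(1 + u'v) with u' = 0.561 and v = 0.6667.
Numerator: 0.561 + 0.6667 = 1.2277. Denominator: 1 + (0.561)(0.6667) = 1.3740187.
u = 1.2277/1.3740187 = 0.89351, so the speed is 0.894c.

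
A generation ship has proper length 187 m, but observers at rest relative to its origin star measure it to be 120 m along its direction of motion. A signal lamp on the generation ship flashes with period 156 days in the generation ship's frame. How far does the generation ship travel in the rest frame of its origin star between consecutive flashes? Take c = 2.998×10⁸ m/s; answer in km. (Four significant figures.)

4.829×10^12 km

From L = L₀/γ: γ = 187/120 = 1.55833.
β = √(1 − 1/γ²) = 0.76695. Lab-frame period = γτ = 1.55833×156 days = 243.1 days. Distance = βc × γτ = 0.76695 × 2.998×10⁸ m/s × 21003840 s = 4.8294×10^15 m = 4.829×10^12 km.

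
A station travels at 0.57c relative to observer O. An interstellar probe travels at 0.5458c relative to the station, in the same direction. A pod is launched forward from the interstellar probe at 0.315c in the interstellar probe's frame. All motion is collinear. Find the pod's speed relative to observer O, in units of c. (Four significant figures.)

First combine the pod and interstellar probe (S''→S'): u₁ = (0.315 + 0.5458)/(1 + 0.315×0.5458) = 0.8608/1.171927 = 0.73452.
Then combine with the station (S'→S): u = (0.73452 + 0.57)/(1 + 0.73452×0.57) = 1.30452/1.4186764 = 0.91953.

0.9195c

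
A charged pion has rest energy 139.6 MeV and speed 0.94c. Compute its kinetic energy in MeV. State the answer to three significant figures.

270 MeV

Lorentz factor: γ = (1 − 0.8836)^(−1/2) = 2.9311.
Kinetic energy: K = (γ − 1)mc² = (2.9311 − 1) × 139.6 MeV = 1.9311 × 139.6 = 270 MeV.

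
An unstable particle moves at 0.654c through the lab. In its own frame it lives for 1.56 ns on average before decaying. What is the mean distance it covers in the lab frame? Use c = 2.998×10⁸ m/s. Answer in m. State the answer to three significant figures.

Lorentz factor: γ = (1 − 0.427716)^(−1/2) = 1.3219.
Lab-frame lifetime: Δt = γτ = 1.3219 × 1.56 ns = 2.0622 ns.
Distance: d = vΔt = 0.654 × 2.998×10⁸ m/s × 2.0622×10^-9 s = 0.404 m.

0.404 m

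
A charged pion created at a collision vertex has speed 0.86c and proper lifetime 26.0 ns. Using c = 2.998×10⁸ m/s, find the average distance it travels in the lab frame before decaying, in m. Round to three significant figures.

Lorentz factor: γ = (1 − 0.7396)^(−1/2) = 1.9597.
Lab-frame lifetime: Δt = γτ = 1.9597 × 26.0 ns = 50.952 ns.
Distance: d = vΔt = 0.86 × 2.998×10⁸ m/s × 5.0952×10^-8 s = 13.1 m.

13.1 m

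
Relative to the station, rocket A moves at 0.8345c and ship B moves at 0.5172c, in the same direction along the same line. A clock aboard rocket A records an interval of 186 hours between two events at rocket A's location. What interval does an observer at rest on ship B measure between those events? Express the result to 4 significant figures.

224.2 hours

Transform rocket A's velocity into ship B's frame: (0.8345 − 0.5172)/(1 − 0.8345·0.5172) = 0.3173/0.5683966, so the relative speed is 0.55824c.
γ for this relative speed: γ = 1/√(1 − 0.311632) = 1.2053.
The clock on rocket A records proper time, so ship B measures Δt = γΔτ = 1.2053 × 186 = 224.2 hours.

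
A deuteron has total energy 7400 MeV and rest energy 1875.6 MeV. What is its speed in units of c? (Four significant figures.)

Total energy E = γmc² gives γ = 7400/1875.6 = 3.9454.
Hence β = √(1 − 1/γ²) = √(1 − 0.0642418) = √0.9357582 = 0.9673.

0.9673c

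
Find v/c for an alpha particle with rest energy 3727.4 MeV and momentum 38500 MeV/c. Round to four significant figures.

pc/(mc²) = 38500/3727.4 = 10.329 = βγ = β/√(1−β²).
So β² = x²/(1 + x²) with x = 10.329: x² = 106.688, β² = 106.688/107.688 = 0.990714, β = 0.9953.

0.9953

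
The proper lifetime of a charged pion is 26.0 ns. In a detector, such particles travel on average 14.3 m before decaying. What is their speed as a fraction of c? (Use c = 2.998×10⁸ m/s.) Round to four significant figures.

0.8780c

Let x = d/(cτ) = 14.30 m / (2.998×10⁸ m/s × 2.600×10^-8 s) = 1.8346. Since d = βγcτ, x = βγ = β/√(1−β²).
Solving: β² = x²/(1+x²) = 3.36576/4.36576 = 0.770945, so β = 0.8780.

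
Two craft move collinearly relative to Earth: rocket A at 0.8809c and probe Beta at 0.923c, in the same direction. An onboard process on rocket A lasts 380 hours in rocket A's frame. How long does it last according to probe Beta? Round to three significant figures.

390 hours

The velocity of rocket A relative to probe Beta is (0.8809 − 0.923)c / (1 − 0.8809×0.923) = −0.22522c; relative speed 0.22522c.
γ for this relative speed: γ = 1/√(1 − 0.050724) = 1.0264.
Rocket A's interval is proper; time dilation gives Δt_B = γΔτ = 1.0264 × 380 hours = 390 hours.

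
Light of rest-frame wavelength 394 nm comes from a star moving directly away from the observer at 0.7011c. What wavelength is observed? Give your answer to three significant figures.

940 nm

Relativistic Doppler for wavelength: λ_obs = λ_src · √((1+β)/(1−β)).
With β = 0.7011: factor = √(1.7011/0.2989) = 2.3856.
λ_obs = 394 × 2.3856 = 940 nm.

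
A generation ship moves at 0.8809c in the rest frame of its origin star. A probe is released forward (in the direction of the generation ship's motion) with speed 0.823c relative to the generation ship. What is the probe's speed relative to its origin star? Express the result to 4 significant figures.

Relativistic velocity addition: u = (u' + v)/(1 + u'v/c²), with u' = 0.823c and v = 0.8809c.
Numerator: 0.823 + 0.8809 = 1.7039. Denominator: 1 + (0.823)(0.8809) = 1.7249807.
u = 1.7039/1.7249807 = 0.98778, so the speed is 0.9878c.

0.9878c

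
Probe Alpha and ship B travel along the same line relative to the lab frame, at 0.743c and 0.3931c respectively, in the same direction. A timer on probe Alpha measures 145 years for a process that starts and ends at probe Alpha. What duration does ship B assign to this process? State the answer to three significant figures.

Transform probe Alpha's velocity into ship B's frame: (0.743 − 0.3931)/(1 − 0.743·0.3931) = 0.3499/0.7079267, so the relative speed is 0.49426c.
At |u| = 0.49426c, γ = (1 − 0.244293)^(−1/2) = 1.1503.
Probe Alpha's interval is proper; time dilation gives Δt_B = γΔτ = 1.1503 × 145 years = 167 years.

167 years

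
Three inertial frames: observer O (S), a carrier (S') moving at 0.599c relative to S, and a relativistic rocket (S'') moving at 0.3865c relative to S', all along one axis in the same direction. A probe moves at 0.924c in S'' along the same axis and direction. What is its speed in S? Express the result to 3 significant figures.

Compose velocities in two stages. Stage 1 (into S'): u₁ = (0.924+0.3865)/(1+0.924×0.3865) = 0.96564.
Stage 2 (into S): u = (0.96564+0.599)/(1+0.96564×0.599) = 0.99127, so the speed is 0.991c.

0.991c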